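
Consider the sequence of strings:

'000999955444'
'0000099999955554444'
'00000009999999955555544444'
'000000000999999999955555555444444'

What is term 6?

Reading off run lengths: 0 runs 3, 5, 7, 9; 9 runs 4, 6, 8, 10; 5 runs 2, 4, 6, 8; 4 runs 3, 4, 5, 6 — each is linear in n (n = 1, 2, …).
For term 6, n = 6, so the run lengths are 13, 14, 12, 8.

00000000000009999999999999955555555555544444444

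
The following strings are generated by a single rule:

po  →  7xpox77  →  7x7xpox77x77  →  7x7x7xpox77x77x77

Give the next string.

s(k+1) = 7x·s(k)·x77, so each term gains 7x as a prefix and x77 as a suffix.
Applying this once more to 7x7x7xpox77x77x77:

7x7x7x7xpox77x77x77x77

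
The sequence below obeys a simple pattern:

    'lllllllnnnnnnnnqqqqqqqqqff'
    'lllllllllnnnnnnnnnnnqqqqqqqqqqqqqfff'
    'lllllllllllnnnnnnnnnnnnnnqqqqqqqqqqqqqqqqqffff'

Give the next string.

lllllllllllllnnnnnnnnnnnnnnnnnqqqqqqqqqqqqqqqqqqqqqfffff

Reading off run lengths: l runs 7, 9, 11; n runs 8, 11, 14; q runs 9, 13, 17; f runs 2, 3, 4 — each is linear in n, where the shown terms are n = 2, 3, 4.
At n = 5 the blocks have lengths 13, 17, 21, 5.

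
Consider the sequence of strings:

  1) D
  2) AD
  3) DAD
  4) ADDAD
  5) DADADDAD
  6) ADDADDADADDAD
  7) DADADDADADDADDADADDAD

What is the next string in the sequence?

ADDADDADADDADDADADDADADDADDADADDAD

From term 3 onward, concatenate the second-to-last term with the last: D·AD = DAD, AD·DAD = ADDAD, …
So term 8 is ADDADDADADDAD·DADADDADADDADDADADDAD.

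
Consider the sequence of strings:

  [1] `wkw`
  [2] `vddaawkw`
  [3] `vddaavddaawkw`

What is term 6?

Every step adds vddaa at the front: s(k+1) = vddaa·s(k).
From vddaavddaawkw, 3 further steps: vddaavddaawkw → vddaavddaavddaawkw → vddaavddaavddaavddaawkw → (answer).

vddaavddaavddaavddaavddaawkw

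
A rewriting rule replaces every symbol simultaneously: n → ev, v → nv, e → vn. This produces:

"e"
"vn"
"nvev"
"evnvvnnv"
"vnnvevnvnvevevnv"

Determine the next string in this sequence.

nvevevnvvnnvevnvevnvvnnvvnnvevnv

Applying the rule to each of the 16 symbols of vnnvevnvnvevevnv gives the pieces nv ev ev nv vn nv ev nv ev nv vn nv vn nv ev nv, which concatenate to the answer.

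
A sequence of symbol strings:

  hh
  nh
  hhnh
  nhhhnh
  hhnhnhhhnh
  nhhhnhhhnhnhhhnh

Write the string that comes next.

Each term (from the third on) is the two preceding terms concatenated in order: term 3 = hh·nh = hhnh.
Continuing: hhnhnhhhnh · nhhhnhhhnhnhhhnh gives term 7.

hhnhnhhhnhnhhhnhhhnhnhhhnh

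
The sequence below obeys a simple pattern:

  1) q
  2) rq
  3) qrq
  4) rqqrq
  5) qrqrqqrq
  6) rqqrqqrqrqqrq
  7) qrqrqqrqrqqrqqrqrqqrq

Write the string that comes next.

From term 3 onward, concatenate the second-to-last term with the last: q·rq = qrq, rq·qrq = rqqrq, …
So term 8 is rqqrqqrqrqqrq·qrqrqqrqrqqrqqrqrqqrq.

rqqrqqrqrqqrqqrqrqqrqrqqrqqrqrqqrq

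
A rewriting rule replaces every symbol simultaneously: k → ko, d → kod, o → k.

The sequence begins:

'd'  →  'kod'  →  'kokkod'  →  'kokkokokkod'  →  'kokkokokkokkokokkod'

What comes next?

kokkokokkokkokokkokokkokkokokkod

φ(kokkokokkokkokokkod) expands symbol-by-symbol to ko k ko ko k ko k ko ko k ko ko k ko k ko ko k kod; joining the 19 pieces gives the next term.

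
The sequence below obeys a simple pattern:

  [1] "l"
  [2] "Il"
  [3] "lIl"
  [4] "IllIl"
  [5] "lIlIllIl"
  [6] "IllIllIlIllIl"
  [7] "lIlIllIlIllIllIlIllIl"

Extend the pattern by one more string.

From term 3 onward, concatenate the second-to-last term with the last: l·Il = lIl, Il·lIl = IllIl, …
So term 8 is IllIllIlIllIl·lIlIllIlIllIllIlIllIl.

IllIllIlIllIllIlIllIlIllIllIlIllIl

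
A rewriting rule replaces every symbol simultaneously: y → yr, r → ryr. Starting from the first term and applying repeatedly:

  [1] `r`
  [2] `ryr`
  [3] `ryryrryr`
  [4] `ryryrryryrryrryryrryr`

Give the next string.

Rewriting the 21 symbols of ryryrryryrryrryryrryr one by one yields ryr yr ryr yr ryr ryr yr ryr yr ryr ryr yr ryr ryr yr ryr yr ryr ryr yr ryr; concatenated:

ryryrryryrryrryryrryryrryrryryrryrryryrryryrryrryryrryr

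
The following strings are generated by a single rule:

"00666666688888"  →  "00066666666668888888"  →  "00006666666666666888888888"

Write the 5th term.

00000066666666666666666668888888888888

The n-th term is n 0's then 3n+1 6's then 2n+1 8's, where the shown terms are n = 2, 3, 4.
Setting n = 6 gives 6, 19, 13 characters in each block.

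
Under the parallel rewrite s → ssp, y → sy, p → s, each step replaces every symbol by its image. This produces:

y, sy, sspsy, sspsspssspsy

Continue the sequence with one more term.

Apply φ to sspsspssspsy symbol by symbol: s→ssp, s→ssp, p→s, s→ssp, s→ssp, p→s, s→ssp, s→ssp, s→ssp, p→s, s→ssp, y→sy; joined: ssp ssp s ssp ssp s ssp ssp ssp s ssp sy.

sspsspssspsspssspsspsspssspsy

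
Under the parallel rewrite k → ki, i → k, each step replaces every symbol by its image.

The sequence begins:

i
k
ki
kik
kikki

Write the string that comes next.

Apply φ to kikki symbol by symbol: k→ki, i→k, k→ki, k→ki, i→k; joined: ki k ki ki k.

kikkikik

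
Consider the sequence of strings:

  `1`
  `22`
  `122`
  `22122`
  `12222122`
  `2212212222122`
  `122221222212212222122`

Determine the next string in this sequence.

This is a Fibonacci-style word recurrence s(k) = s(k−2)·s(k−1): e.g. 1·22 = 122.
So term 8 is 2212212222122·122221222212212222122.

2212212222122122221222212212222122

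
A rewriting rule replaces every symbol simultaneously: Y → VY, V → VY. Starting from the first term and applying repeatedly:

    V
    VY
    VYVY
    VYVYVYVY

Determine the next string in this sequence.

VYVYVYVYVYVYVYVY

Expanding VYVYVYVY: V→VY, Y→VY, V→VY, Y→VY, V→VY, Y→VY, V→VY, Y→VY. Concatenated: VY VY VY VY VY VY VY VY.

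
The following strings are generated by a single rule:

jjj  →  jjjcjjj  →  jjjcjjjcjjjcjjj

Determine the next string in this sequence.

Each string is two copies of the previous one joined by 'c'.
One more doubling of jjjcjjjcjjjcjjj gives the answer.

jjjcjjjcjjjcjjjcjjjcjjjcjjjcjjj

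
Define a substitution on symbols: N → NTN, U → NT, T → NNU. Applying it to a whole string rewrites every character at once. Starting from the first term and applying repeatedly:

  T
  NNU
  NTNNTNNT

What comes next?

NTNNNUNTNNTNNNUNTNNTNNNU

Apply φ to NTNNTNNT symbol by symbol: N→NTN, T→NNU, N→NTN, N→NTN, T→NNU, N→NTN, N→NTN, T→NNU; joined: NTN NNU NTN NTN NNU NTN NTN NNU.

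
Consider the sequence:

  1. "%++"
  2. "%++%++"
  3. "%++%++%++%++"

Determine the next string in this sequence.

%++%++%++%++%++%++%++%++

Each string is two copies of the previous one concatenated.
One more doubling of %++%++%++%++ gives the answer.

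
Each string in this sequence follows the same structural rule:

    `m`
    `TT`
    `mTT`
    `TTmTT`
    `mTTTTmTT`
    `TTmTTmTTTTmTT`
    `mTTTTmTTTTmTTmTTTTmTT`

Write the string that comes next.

Each term (from the third on) is the two preceding terms concatenated in order: term 3 = m·TT = mTT.
So term 8 is TTmTTmTTTTmTT·mTTTTmTTTTmTTmTTTTmTT.

TTmTTmTTTTmTTmTTTTmTTTTmTTmTTTTmTT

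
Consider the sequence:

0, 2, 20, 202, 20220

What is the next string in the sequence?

20220202

This is a Fibonacci-style word recurrence s(k) = s(k−1)·s(k−2): e.g. 2·0 = 20.
The next term joins 20220 and 202.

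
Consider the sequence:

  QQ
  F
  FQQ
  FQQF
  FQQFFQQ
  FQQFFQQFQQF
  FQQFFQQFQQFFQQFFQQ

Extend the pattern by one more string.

From term 3 onward, concatenate the last term with the second-to-last: F·QQ = FQQ, FQQ·F = FQQF, …
Continuing: FQQFFQQFQQFFQQFFQQ · FQQFFQQFQQF gives term 8.

FQQFFQQFQQFFQQFFQQFQQFFQQFQQF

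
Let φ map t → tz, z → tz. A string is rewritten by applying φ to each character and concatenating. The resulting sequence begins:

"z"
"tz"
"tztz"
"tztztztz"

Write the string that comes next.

tztztztztztztztz

Rewriting each symbol of tztztztz: t→tz, z→tz, t→tz, z→tz, t→tz, z→tz, t→tz, z→tz, which concatenates to tz tz tz tz tz tz tz tz.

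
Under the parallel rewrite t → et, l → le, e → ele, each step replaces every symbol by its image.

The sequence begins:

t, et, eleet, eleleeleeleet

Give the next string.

eleleeleleeleeleleeleeleleeleeleet

φ(eleleeleeleet) expands symbol-by-symbol to ele le ele le ele ele le ele ele le ele ele et; joining the 13 pieces gives the next term.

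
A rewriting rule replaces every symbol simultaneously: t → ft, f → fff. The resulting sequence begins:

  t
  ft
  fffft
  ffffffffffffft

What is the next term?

Rewriting the 14 symbols of ffffffffffffft one by one yields fff fff fff fff fff fff fff fff fff fff fff fff fff ft; concatenated:

fffffffffffffffffffffffffffffffffffffffft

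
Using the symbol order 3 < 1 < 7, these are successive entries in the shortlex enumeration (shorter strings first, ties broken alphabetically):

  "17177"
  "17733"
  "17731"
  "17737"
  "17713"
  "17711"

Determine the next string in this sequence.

The successor of 17711 increments the rightmost position that isn't already 7 and resets every position after it to 3.

17717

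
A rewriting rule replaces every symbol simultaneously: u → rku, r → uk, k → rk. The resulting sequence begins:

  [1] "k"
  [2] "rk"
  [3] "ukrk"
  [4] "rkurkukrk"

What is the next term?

Expanding rkurkukrk: r→uk, k→rk, u→rku, r→uk, k→rk, u→rku, k→rk, r→uk, k→rk. Concatenated: uk rk rku uk rk rku rk uk rk.

ukrkrkuukrkrkurkukrk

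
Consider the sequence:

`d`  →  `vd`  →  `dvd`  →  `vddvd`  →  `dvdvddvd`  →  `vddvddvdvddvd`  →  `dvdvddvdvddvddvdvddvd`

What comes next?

This is a Fibonacci-style word recurrence s(k) = s(k−2)·s(k−1): e.g. d·vd = dvd.
Continuing: vddvddvdvddvd · dvdvddvdvddvddvdvddvd gives term 8.

vddvddvdvddvddvdvddvdvddvddvdvddvd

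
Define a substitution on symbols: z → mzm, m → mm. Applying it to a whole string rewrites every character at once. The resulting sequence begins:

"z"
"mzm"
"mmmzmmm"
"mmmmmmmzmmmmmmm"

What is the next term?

Rewriting the 15 symbols of mmmmmmmzmmmmmmm one by one yields mm mm mm mm mm mm mm mzm mm mm mm mm mm mm mm; concatenated:

mmmmmmmmmmmmmmmzmmmmmmmmmmmmmmm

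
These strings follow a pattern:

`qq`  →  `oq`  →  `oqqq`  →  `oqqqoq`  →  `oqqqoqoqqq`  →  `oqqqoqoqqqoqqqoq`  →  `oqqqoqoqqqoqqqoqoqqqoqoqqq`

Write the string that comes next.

oqqqoqoqqqoqqqoqoqqqoqoqqqoqqqoqoqqqoqqqoq

Each term (from the third on) is the previous term followed by the one before it: term 3 = oq·qq = oqqq.
Continuing: oqqqoqoqqqoqqqoqoqqqoqoqqq · oqqqoqoqqqoqqqoq gives term 8.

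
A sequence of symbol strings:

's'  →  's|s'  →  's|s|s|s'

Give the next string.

Each string is two copies of the previous one joined by '|'.
So the next term is two copies of s|s|s|s with '|' between the halves.

s|s|s|s|s|s|s|s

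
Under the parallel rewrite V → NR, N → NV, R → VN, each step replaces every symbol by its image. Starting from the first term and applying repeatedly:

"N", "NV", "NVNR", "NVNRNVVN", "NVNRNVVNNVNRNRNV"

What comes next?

NVNRNVVNNVNRNRNVNVNRNVVNNVVNNVNR

Applying the rule to each of the 16 symbols of NVNRNVVNNVNRNRNV gives the pieces NV NR NV VN NV NR NR NV NV NR NV VN NV VN NV NR, which concatenate to the answer.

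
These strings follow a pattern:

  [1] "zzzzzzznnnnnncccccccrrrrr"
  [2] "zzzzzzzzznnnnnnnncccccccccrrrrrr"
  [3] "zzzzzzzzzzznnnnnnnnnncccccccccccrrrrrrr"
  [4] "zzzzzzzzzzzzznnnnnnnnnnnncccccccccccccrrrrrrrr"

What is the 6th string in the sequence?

Reading off run lengths: z runs 7, 9, 11, 13; n runs 6, 8, 10, 12; c runs 7, 9, 11, 13; r runs 5, 6, 7, 8 — each is linear in n, where the shown terms are n = 3, 4, 5, 6.
Setting n = 8 gives 17, 16, 17, 10 characters in each block.

zzzzzzzzzzzzzzzzznnnnnnnnnnnnnnnncccccccccccccccccrrrrrrrrrr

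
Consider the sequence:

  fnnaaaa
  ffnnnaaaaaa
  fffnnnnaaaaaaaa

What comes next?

ffffnnnnnaaaaaaaaaa

Each string has the form f^{n-1} n^{n} a^{2n}, where the shown terms are n = 2, 3, 4.
Setting n = 5 gives 4, 5, 10 characters in each block.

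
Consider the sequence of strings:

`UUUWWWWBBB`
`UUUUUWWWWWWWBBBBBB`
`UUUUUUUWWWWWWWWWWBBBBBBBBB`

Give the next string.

UUUUUUUUUWWWWWWWWWWWWWBBBBBBBBBBBB

Term n consists of 2n+1 U's, followed by 3n+1 W's, followed by 3n B's (n = 1, 2, …).
At n = 4 the blocks have lengths 9, 13, 12.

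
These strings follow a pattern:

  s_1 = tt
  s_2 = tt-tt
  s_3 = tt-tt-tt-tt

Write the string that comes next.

s(k+1) = s(k)·-·s(k) — each term doubles the last with '-' between the halves.
One more doubling of tt-tt-tt-tt gives the answer.

tt-tt-tt-tt-tt-tt-tt-tt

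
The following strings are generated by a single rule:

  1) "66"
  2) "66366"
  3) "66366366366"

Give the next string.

66366366366366366366366

Every step duplicates the string with '3' between the halves.
One more doubling of 66366366366 gives the answer.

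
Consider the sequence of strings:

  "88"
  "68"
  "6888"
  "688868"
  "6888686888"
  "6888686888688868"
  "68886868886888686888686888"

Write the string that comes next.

688868688868886868886868886888686888688868

Each term (from the third on) is the previous term followed by the one before it: term 3 = 68·88 = 6888.
So term 8 is 68886868886888686888686888·6888686888688868.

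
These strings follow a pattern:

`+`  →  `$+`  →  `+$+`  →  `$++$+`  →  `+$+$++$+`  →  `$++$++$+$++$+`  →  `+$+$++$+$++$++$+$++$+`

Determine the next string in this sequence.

This is a Fibonacci-style word recurrence s(k) = s(k−2)·s(k−1): e.g. +·$+ = +$+.
The next term joins $++$++$+$++$+ and +$+$++$+$++$++$+$++$+.

$++$++$+$++$++$+$++$+$++$++$+$++$+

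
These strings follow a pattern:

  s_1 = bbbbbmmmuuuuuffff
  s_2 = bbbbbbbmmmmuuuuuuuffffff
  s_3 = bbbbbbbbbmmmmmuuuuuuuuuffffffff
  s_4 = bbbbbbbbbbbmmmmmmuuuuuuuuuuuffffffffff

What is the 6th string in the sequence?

Each string has the form b^{2n+3} m^{n+2} u^{2n+3} f^{2n+2} (n = 1, 2, …).
Setting n = 6 gives 15, 8, 15, 14 characters in each block.

bbbbbbbbbbbbbbbmmmmmmmmuuuuuuuuuuuuuuuffffffffffffff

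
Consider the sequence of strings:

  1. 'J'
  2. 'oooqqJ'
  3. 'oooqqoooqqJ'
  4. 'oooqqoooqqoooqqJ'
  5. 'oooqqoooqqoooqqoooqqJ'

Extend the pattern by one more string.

The strings grow by a fixed prefix oooqq each time.
One more step from oooqqoooqqoooqqoooqqJ gives the answer.

oooqqoooqqoooqqoooqqoooqqJ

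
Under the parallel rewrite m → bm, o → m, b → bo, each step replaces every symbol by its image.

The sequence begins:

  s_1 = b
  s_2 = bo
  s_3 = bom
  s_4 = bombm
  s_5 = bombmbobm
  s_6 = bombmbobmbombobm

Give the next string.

bombmbobmbombobmbombmbombobm

Applying the rule to each of the 16 symbols of bombmbobmbombobm gives the pieces bo m bm bo bm bo m bo bm bo m bm bo m bo bm, which concatenate to the answer.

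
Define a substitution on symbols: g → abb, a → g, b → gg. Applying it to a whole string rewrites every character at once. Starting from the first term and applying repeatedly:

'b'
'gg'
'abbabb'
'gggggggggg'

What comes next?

abbabbabbabbabbabbabbabbabbabb

Rewriting each symbol of gggggggggg: g→abb, g→abb, g→abb, g→abb, g→abb, g→abb, g→abb, g→abb, g→abb, g→abb, which concatenates to abb abb abb abb abb abb abb abb abb abb.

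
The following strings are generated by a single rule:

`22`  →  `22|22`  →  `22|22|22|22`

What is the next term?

Every step duplicates the string with '|' between the halves.
So the next term is two copies of 22|22|22|22 with '|' between the halves.

22|22|22|22|22|22|22|22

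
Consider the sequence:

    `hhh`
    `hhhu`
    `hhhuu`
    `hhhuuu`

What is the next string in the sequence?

hhhuuuu

Every step adds u to the end: s(k+1) = s(k)·u.
One more step from hhhuuu gives the answer.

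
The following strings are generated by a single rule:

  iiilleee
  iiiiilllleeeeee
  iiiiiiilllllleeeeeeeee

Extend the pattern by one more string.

Reading off run lengths: i runs 3, 5, 7; l runs 2, 4, 6; e runs 3, 6, 9 — each is linear in n (n = 1, 2, …).
Setting n = 4 gives 9, 8, 12 characters in each block.

iiiiiiiiilllllllleeeeeeeeeeee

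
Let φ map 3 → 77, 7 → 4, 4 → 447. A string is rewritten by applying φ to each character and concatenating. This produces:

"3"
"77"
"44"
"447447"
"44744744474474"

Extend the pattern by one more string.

Rewriting the 14 symbols of 44744744474474 one by one yields 447 447 4 447 447 4 447 447 447 4 447 447 4 447; concatenated:

4474474447447444744744744474474447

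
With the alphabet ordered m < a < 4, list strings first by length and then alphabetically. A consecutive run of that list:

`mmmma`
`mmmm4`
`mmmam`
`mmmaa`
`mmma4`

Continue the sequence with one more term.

mmm4m

Find the rightmost character of mmma4 below 4, bump it to the next letter, and reset everything to its right to m.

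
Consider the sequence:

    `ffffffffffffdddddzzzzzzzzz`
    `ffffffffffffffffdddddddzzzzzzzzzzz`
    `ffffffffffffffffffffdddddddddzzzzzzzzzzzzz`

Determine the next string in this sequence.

ffffffffffffffffffffffffdddddddddddzzzzzzzzzzzzzzz

Reading off run lengths: f runs 12, 16, 20; d runs 5, 7, 9; z runs 9, 11, 13 — each is linear in n, where the shown terms are n = 3, 4, 5.
For the next term, n = 6, so the run lengths are 24, 11, 15.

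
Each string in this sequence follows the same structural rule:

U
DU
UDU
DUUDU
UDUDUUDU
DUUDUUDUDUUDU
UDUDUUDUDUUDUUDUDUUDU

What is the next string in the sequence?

From term 3 onward, concatenate the second-to-last term with the last: U·DU = UDU, DU·UDU = DUUDU, …
So term 8 is DUUDUUDUDUUDU·UDUDUUDUDUUDUUDUDUUDU.

DUUDUUDUDUUDUUDUDUUDUDUUDUUDUDUUDU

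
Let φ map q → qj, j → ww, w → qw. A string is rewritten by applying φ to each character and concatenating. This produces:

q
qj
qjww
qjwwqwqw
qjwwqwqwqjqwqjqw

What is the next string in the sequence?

Replace each of the 16 characters of qjwwqwqwqjqwqjqw in place — qj ww qw qw qj qw qj qw qj ww qj qw qj ww qj qw — and concatenate.

qjwwqwqwqjqwqjqwqjwwqjqwqjwwqjqw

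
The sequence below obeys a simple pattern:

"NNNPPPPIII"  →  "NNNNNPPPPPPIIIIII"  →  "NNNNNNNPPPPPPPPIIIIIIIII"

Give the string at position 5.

NNNNNNNNNNNPPPPPPPPPPPPIIIIIIIIIIIIIII

The n-th term is 2n+1 N's then 2n+2 P's then 3n I's (n = 1, 2, …).
Setting n = 5 gives 11, 12, 15 characters in each block.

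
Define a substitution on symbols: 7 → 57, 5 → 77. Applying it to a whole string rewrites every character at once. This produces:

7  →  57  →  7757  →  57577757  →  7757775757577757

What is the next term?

Replace each of the 16 characters of 7757775757577757 in place — 57 57 77 57 57 57 77 57 77 57 77 57 57 57 77 57 — and concatenate.

57577757575777577757775757577757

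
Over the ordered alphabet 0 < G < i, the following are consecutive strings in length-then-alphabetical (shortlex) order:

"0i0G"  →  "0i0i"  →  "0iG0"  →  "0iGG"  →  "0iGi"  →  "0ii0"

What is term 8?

Continuing the enumeration 2 steps past 0ii0: 0ii0 → 0iiG → (answer).

0iii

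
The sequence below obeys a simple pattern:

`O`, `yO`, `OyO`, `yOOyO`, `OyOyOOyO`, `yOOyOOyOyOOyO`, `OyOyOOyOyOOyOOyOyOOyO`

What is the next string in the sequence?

yOOyOOyOyOOyOOyOyOOyOyOOyOOyOyOOyO

Each term (from the third on) is the two preceding terms concatenated in order: term 3 = O·yO = OyO.
The next term joins yOOyOOyOyOOyO and OyOyOOyOyOOyOOyOyOOyO.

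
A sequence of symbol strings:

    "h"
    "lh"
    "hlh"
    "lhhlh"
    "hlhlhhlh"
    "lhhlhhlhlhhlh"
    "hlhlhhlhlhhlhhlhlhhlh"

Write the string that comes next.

lhhlhhlhlhhlhhlhlhhlhlhhlhhlhlhhlh

This is a Fibonacci-style word recurrence s(k) = s(k−2)·s(k−1): e.g. h·lh = hlh.
Continuing: lhhlhhlhlhhlh · hlhlhhlhlhhlhhlhlhhlh gives term 8.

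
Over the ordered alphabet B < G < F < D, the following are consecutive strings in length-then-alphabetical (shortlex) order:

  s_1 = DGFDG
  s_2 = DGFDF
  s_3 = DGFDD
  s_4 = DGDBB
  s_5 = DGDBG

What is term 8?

Continuing the enumeration 3 steps past DGDBG: DGDBG → DGDBF → DGDBD → (answer).

DGDGB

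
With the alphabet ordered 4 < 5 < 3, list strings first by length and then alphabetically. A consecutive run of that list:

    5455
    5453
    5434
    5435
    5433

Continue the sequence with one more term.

The successor of 5433 increments the rightmost position that isn't already 3 and resets every position after it to 4.

5544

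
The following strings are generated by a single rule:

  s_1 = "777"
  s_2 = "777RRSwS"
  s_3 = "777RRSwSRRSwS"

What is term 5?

Every step adds RRSwS to the end: s(k+1) = s(k)·RRSwS.
From 777RRSwSRRSwS, 2 further steps: 777RRSwSRRSwS → 777RRSwSRRSwSRRSwS → (answer).

777RRSwSRRSwSRRSwSRRSwS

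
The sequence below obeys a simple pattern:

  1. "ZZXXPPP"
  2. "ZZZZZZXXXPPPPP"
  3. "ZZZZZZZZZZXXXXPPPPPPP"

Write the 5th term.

Reading off run lengths: Z runs 2, 6, 10; X runs 2, 3, 4; P runs 3, 5, 7 — each is linear in n (n = 1, 2, …).
For term 5, n = 5, so the run lengths are 18, 6, 11.

ZZZZZZZZZZZZZZZZZZXXXXXXPPPPPPPPPPP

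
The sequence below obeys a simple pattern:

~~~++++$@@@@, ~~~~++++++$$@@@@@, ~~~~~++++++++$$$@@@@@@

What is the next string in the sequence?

~~~~~~++++++++++$$$$@@@@@@@

The n-th term is n+1 ~'s then 2n +'s then n-1 $'s then n+2 @'s, where the shown terms are n = 2, 3, 4.
At n = 5 the blocks have lengths 6, 10, 4, 7.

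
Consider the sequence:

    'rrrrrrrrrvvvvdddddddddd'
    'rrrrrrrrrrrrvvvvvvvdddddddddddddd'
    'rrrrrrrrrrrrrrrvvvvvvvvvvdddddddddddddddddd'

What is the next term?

rrrrrrrrrrrrrrrrrrvvvvvvvvvvvvvdddddddddddddddddddddd

Term n consists of 3n+3 r's, followed by 3n-2 v's, followed by 4n+2 d's, where the shown terms are n = 2, 3, 4.
Setting n = 5 gives 18, 13, 22 characters in each block.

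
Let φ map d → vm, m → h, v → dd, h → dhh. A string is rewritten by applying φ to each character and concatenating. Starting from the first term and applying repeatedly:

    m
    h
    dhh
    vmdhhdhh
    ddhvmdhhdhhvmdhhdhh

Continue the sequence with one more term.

Replace each of the 19 characters of ddhvmdhhdhhvmdhhdhh in place — vm vm dhh dd h vm dhh dhh vm dhh dhh dd h vm dhh dhh vm dhh dhh — and concatenate.

vmvmdhhddhvmdhhdhhvmdhhdhhddhvmdhhdhhvmdhhdhh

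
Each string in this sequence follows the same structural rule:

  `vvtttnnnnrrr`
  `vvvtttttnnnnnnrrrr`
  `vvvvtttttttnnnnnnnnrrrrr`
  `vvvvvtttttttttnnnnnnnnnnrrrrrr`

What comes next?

Reading off run lengths: v runs 2, 3, 4, 5; t runs 3, 5, 7, 9; n runs 4, 6, 8, 10; r runs 3, 4, 5, 6 — each is linear in n (n = 1, 2, …).
At n = 5 the blocks have lengths 6, 11, 12, 7.

vvvvvvtttttttttttnnnnnnnnnnnnrrrrrrr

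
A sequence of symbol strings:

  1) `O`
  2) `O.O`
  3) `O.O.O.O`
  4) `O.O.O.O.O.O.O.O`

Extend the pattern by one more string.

Every step duplicates the string with '.' between the halves.
One more doubling of O.O.O.O.O.O.O.O gives the answer.

O.O.O.O.O.O.O.O.O.O.O.O.O.O.O.O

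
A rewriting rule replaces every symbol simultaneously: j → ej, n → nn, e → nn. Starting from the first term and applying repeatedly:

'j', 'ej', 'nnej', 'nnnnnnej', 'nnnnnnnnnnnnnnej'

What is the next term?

nnnnnnnnnnnnnnnnnnnnnnnnnnnnnnej

φ(nnnnnnnnnnnnnnej) expands symbol-by-symbol to nn nn nn nn nn nn nn nn nn nn nn nn nn nn nn ej; joining the 16 pieces gives the next term.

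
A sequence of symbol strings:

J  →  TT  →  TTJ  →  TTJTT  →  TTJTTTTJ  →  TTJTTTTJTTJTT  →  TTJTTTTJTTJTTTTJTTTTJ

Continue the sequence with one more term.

This is a Fibonacci-style word recurrence s(k) = s(k−1)·s(k−2): e.g. TT·J = TTJ.
So term 8 is TTJTTTTJTTJTTTTJTTTTJ·TTJTTTTJTTJTT.

TTJTTTTJTTJTTTTJTTTTJTTJTTTTJTTJTT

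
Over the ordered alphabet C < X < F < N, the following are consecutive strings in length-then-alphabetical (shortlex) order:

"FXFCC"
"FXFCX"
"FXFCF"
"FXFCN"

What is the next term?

FXFXC

Find the rightmost character of FXFCN below N, bump it to the next letter, and reset everything to its right to C.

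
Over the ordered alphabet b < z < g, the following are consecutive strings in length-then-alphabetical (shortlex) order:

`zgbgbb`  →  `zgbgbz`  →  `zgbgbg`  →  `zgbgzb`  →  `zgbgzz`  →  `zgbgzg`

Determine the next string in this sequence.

zgbggb

Find the rightmost character of zgbgzg below g, bump it to the next letter, and reset everything to its right to b.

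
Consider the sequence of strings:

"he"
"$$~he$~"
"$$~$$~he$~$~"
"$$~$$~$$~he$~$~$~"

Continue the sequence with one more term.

$$~$$~$$~$$~he$~$~$~$~

s(k+1) = $$~·s(k)·$~, so each term gains $$~ as a prefix and $~ as a suffix.
One more step from $$~$$~$$~he$~$~$~ gives the answer.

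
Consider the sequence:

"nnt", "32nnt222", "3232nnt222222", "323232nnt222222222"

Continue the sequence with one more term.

32323232nnt222222222222

Every step adds 32 to the front and 222 to the end of the previous string.
So the next term is 32·323232nnt222222222·222.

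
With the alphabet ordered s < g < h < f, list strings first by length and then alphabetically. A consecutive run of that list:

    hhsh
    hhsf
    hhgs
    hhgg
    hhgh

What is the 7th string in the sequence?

Continuing the enumeration 2 steps past hhgh: hhgh → hhgf → (answer).

hhhs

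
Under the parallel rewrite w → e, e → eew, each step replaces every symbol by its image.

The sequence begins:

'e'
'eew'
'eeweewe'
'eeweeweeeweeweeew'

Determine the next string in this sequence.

φ(eeweeweeeweeweeew) expands symbol-by-symbol to eew eew e eew eew e eew eew eew e eew eew e eew eew eew e; joining the 17 pieces gives the next term.

eeweeweeeweeweeeweeweeweeeweeweeeweeweewe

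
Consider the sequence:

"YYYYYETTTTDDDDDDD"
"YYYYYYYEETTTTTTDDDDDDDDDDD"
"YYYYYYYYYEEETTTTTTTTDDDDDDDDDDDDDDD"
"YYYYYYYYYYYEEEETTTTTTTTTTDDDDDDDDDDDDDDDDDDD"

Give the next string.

Each string has the form Y^{2n+1} E^{n-1} T^{2n} D^{4n-1}, where the shown terms are n = 2, 3, 4, 5.
At n = 6 the blocks have lengths 13, 5, 12, 23.

YYYYYYYYYYYYYEEEEETTTTTTTTTTTTDDDDDDDDDDDDDDDDDDDDDDD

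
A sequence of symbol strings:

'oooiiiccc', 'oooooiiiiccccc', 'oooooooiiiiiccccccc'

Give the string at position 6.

The n-th term is 2n+1 o's then n+2 i's then 2n+1 c's (n = 1, 2, …).
For term 6, n = 6, so the run lengths are 13, 8, 13.

oooooooooooooiiiiiiiiccccccccccccc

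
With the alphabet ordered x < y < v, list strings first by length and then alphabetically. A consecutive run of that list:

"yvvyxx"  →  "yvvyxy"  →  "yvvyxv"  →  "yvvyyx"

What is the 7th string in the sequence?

Continuing the enumeration 3 steps past yvvyyx: yvvyyx → yvvyyy → yvvyyv → (answer).

yvvyvx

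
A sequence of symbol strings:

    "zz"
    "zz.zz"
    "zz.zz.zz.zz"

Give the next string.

Each string is two copies of the previous one joined by '.'.
One more doubling of zz.zz.zz.zz gives the answer.

zz.zz.zz.zz.zz.zz.zz.zz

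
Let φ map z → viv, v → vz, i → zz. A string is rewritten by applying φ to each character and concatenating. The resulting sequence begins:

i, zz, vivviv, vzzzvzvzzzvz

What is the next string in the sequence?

Expanding vzzzvzvzzzvz: v→vz, z→viv, z→viv, z→viv, v→vz, z→viv, v→vz, z→viv, z→viv, z→viv, v→vz, z→viv. Concatenated: vz viv viv viv vz viv vz viv viv viv vz viv.

vzvivvivvivvzvivvzvivvivvivvzviv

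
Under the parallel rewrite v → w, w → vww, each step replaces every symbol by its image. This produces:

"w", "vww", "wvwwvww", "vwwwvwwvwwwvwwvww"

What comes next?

wvwwvwwvwwwvwwvwwwvwwvwwvwwwvwwvwwwvwwvww

Replace each of the 17 characters of vwwwvwwvwwwvwwvww in place — w vww vww vww w vww vww w vww vww vww w vww vww w vww vww — and concatenate.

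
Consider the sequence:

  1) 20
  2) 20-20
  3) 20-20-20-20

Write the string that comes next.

20-20-20-20-20-20-20-20

Every step duplicates the string with '-' between the halves.
So the next term is two copies of 20-20-20-20 with '-' between the halves.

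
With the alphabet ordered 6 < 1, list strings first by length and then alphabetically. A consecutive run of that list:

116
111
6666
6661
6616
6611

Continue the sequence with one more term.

Find the rightmost character of 6611 below 1, bump it to the next letter, and reset everything to its right to 6.

6166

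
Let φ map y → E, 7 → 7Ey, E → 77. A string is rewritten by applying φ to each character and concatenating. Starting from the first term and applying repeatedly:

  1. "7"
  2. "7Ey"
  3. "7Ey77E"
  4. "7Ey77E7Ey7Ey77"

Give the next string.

7Ey77E7Ey7Ey777Ey77E7Ey77E7Ey7Ey

φ(7Ey77E7Ey7Ey77) expands symbol-by-symbol to 7Ey 77 E 7Ey 7Ey 77 7Ey 77 E 7Ey 77 E 7Ey 7Ey; joining the 14 pieces gives the next term.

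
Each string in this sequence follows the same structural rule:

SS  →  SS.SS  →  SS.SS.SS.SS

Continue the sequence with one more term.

SS.SS.SS.SS.SS.SS.SS.SS

s(k+1) = s(k)·.·s(k) — each term doubles the last with '.' between the halves.
One more doubling of SS.SS.SS.SS gives the answer.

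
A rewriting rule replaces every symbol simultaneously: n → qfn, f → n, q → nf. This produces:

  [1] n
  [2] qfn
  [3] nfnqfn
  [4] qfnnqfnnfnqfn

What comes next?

Rewriting the 13 symbols of qfnnqfnnfnqfn one by one yields nf n qfn qfn nf n qfn qfn n qfn nf n qfn; concatenated:

nfnqfnqfnnfnqfnqfnnqfnnfnqfn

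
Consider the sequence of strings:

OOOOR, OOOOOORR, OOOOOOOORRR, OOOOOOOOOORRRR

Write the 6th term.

OOOOOOOOOOOOOORRRRRR

Term n consists of 2n+2 O's, followed by n R's (n = 1, 2, …).
At n = 6 the blocks have lengths 14, 6.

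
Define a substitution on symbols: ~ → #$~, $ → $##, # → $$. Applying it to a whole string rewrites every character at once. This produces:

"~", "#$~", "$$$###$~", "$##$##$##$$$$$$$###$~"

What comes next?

Applying the rule to each of the 21 symbols of $##$##$##$$$$$$$###$~ gives the pieces $## $$ $$ $## $$ $$ $## $$ $$ $## $## $## $## $## $## $## $$ $$ $$ $## #$~, which concatenate to the answer.

$##$$$$$##$$$$$##$$$$$##$##$##$##$##$##$##$$$$$$$###$~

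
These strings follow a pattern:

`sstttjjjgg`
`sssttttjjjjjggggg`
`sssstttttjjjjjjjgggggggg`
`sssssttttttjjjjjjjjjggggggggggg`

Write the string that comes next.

sssssstttttttjjjjjjjjjjjgggggggggggggg

Each string has the form s^{n+1} t^{n+2} j^{2n+1} g^{3n-1} (n = 1, 2, …).
For the next term, n = 5, so the run lengths are 6, 7, 11, 14.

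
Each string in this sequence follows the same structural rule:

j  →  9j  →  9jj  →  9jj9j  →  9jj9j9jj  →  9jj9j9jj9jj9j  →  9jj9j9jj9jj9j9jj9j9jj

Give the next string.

From term 3 onward, concatenate the last term with the second-to-last: 9j·j = 9jj, 9jj·9j = 9jj9j, …
Continuing: 9jj9j9jj9jj9j9jj9j9jj · 9jj9j9jj9jj9j gives term 8.

9jj9j9jj9jj9j9jj9j9jj9jj9j9jj9jj9j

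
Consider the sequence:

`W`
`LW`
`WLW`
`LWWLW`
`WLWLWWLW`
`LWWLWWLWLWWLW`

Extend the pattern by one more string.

WLWLWWLWLWWLWWLWLWWLW

Each term (from the third on) is the two preceding terms concatenated in order: term 3 = W·LW = WLW.
So term 7 is WLWLWWLW·LWWLWWLWLWWLW.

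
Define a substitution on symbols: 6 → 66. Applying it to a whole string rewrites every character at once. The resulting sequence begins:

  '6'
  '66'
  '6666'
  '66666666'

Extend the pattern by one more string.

Expanding 66666666: 6→66, 6→66, 6→66, 6→66, 6→66, 6→66, 6→66, 6→66. Concatenated: 66 66 66 66 66 66 66 66.

6666666666666666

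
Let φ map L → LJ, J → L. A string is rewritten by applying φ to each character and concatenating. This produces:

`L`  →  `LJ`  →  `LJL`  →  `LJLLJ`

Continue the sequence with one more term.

Rewriting each symbol of LJLLJ: L→LJ, J→L, L→LJ, L→LJ, J→L, which concatenates to LJ L LJ LJ L.

LJLLJLJL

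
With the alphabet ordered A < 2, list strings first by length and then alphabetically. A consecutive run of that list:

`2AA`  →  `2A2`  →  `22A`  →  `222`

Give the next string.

AAAA

222 is the last string of length 3, so the next is the first of length 4: A repeated 4 times.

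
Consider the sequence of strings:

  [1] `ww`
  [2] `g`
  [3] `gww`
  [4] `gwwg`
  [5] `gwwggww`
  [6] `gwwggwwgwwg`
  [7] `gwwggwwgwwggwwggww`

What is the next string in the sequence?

Each term (from the third on) is the previous term followed by the one before it: term 3 = g·ww = gww.
The next term joins gwwggwwgwwggwwggww and gwwggwwgwwg.

gwwggwwgwwggwwggwwgwwggwwgwwg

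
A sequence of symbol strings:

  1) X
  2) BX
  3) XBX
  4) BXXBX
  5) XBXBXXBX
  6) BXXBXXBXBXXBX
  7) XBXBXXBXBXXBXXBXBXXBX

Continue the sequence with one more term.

From term 3 onward, concatenate the second-to-last term with the last: X·BX = XBX, BX·XBX = BXXBX, …
Continuing: BXXBXXBXBXXBX · XBXBXXBXBXXBXXBXBXXBX gives term 8.

BXXBXXBXBXXBXXBXBXXBXBXXBXXBXBXXBX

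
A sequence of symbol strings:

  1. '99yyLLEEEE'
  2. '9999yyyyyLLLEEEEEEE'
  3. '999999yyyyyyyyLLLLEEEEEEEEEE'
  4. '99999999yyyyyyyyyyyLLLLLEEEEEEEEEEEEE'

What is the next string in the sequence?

9999999999yyyyyyyyyyyyyyLLLLLLEEEEEEEEEEEEEEEE

The n-th term is 2n 9's then 3n-1 y's then n+1 L's then 3n+1 E's (n = 1, 2, …).
For the next term, n = 5, so the run lengths are 10, 14, 6, 16.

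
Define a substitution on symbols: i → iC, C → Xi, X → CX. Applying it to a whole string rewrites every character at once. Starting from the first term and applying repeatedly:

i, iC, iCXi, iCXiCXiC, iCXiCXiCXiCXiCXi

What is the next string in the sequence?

Replace each of the 16 characters of iCXiCXiCXiCXiCXi in place — iC Xi CX iC Xi CX iC Xi CX iC Xi CX iC Xi CX iC — and concatenate.

iCXiCXiCXiCXiCXiCXiCXiCXiCXiCXiC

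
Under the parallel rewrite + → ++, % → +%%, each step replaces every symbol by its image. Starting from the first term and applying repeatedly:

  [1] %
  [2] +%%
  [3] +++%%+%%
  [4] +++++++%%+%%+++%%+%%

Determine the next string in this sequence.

+++++++++++++++%%+%%+++%%+%%+++++++%%+%%+++%%+%%

Replace each of the 20 characters of +++++++%%+%%+++%%+%% in place — ++ ++ ++ ++ ++ ++ ++ +%% +%% ++ +%% +%% ++ ++ ++ +%% +%% ++ +%% +%% — and concatenate.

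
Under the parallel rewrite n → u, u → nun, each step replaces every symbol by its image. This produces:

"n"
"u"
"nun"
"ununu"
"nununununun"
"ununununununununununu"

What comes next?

Rewriting the 21 symbols of ununununununununununu one by one yields nun u nun u nun u nun u nun u nun u nun u nun u nun u nun u nun; concatenated:

nununununununununununununununununununununun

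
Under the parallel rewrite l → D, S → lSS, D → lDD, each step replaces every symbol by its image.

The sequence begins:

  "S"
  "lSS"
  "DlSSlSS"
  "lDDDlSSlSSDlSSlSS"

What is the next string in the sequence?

Rewriting the 17 symbols of lDDDlSSlSSDlSSlSS one by one yields D lDD lDD lDD D lSS lSS D lSS lSS lDD D lSS lSS D lSS lSS; concatenated:

DlDDlDDlDDDlSSlSSDlSSlSSlDDDlSSlSSDlSSlSS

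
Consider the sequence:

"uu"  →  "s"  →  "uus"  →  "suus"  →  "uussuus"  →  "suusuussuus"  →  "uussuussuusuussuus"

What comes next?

suusuussuusuussuussuusuussuus

This is a Fibonacci-style word recurrence s(k) = s(k−2)·s(k−1): e.g. uu·s = uus.
The next term joins suusuussuus and uussuussuusuussuus.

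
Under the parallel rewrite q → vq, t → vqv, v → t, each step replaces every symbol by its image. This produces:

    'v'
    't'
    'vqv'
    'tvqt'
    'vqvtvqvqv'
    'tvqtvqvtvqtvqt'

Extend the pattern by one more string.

vqvtvqvqvtvqtvqvtvqvqvtvqvqv

φ(tvqtvqvtvqtvqt) expands symbol-by-symbol to vqv t vq vqv t vq t vqv t vq vqv t vq vqv; joining the 14 pieces gives the next term.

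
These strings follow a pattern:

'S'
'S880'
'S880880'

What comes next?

S880880880

Every step adds 880 to the end: s(k+1) = s(k)·880.
So the next term is S880880·880.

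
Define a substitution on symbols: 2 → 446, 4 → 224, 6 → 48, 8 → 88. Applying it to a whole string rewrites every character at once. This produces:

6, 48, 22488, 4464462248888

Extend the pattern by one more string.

Rewriting the 13 symbols of 4464462248888 one by one yields 224 224 48 224 224 48 446 446 224 88 88 88 88; concatenated:

224224482242244844644622488888888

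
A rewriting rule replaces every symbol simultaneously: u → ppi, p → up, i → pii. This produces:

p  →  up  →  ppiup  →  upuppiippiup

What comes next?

ppiupppiupuppiipiiupuppiippiup

Rewriting each symbol of upuppiippiup: u→ppi, p→up, u→ppi, p→up, p→up, i→pii, i→pii, p→up, p→up, i→pii, u→ppi, p→up, which concatenates to ppi up ppi up up pii pii up up pii ppi up.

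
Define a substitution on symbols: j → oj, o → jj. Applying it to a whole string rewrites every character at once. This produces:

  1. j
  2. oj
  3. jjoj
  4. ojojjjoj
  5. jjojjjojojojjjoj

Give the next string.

ojojjjojojojjjojjjojjjojojojjjoj

Applying the rule to each of the 16 symbols of jjojjjojojojjjoj gives the pieces oj oj jj oj oj oj jj oj jj oj jj oj oj oj jj oj, which concatenate to the answer.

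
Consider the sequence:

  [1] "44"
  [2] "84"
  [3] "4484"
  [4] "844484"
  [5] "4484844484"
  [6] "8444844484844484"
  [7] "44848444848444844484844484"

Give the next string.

844484448484448444848444848444844484844484

From term 3 onward, concatenate the second-to-last term with the last: 44·84 = 4484, 84·4484 = 844484, …
The next term joins 8444844484844484 and 44848444848444844484844484.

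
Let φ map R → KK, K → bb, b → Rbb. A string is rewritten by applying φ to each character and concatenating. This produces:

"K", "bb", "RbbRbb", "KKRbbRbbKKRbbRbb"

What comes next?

Applying the rule to each of the 16 symbols of KKRbbRbbKKRbbRbb gives the pieces bb bb KK Rbb Rbb KK Rbb Rbb bb bb KK Rbb Rbb KK Rbb Rbb, which concatenate to the answer.

bbbbKKRbbRbbKKRbbRbbbbbbKKRbbRbbKKRbbRbb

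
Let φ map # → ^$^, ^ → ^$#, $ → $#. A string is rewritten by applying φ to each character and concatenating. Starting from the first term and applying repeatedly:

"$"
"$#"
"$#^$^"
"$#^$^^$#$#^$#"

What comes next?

$#^$^^$#$#^$#^$#$#^$^$#^$^^$#$#^$^

Applying the rule to each of the 13 symbols of $#^$^^$#$#^$# gives the pieces $# ^$^ ^$# $# ^$# ^$# $# ^$^ $# ^$^ ^$# $# ^$^, which concatenate to the answer.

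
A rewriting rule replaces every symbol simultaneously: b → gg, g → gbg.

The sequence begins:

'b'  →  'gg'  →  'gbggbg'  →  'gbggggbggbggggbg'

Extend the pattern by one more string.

gbggggbggbggbggbggggbggbggggbggbggbggbggggbg

Replace each of the 16 characters of gbggggbggbggggbg in place — gbg gg gbg gbg gbg gbg gg gbg gbg gg gbg gbg gbg gbg gg gbg — and concatenate.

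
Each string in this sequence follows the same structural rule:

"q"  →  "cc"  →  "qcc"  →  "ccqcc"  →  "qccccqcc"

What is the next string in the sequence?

From term 3 onward, concatenate the second-to-last term with the last: q·cc = qcc, cc·qcc = ccqcc, …
Continuing: ccqcc · qccccqcc gives term 6.

ccqccqccccqcc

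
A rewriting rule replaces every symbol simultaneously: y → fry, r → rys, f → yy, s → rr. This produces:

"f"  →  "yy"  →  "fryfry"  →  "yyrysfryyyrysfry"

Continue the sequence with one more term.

φ(yyrysfryyyrysfry) expands symbol-by-symbol to fry fry rys fry rr yy rys fry fry fry rys fry rr yy rys fry; joining the 16 pieces gives the next term.

fryfryrysfryrryyrysfryfryfryrysfryrryyrysfry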